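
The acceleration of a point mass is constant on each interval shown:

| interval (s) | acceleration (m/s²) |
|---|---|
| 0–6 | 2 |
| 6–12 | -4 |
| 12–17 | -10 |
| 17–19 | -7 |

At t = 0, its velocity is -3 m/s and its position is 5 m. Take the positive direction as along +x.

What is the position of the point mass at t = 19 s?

On each constant-a segment, Δv = aΔt and Δx = v₀Δt + ½aΔt²; chain segment to segment.
0–6 s: v starts -3 m/s; Δx = -3·6 + ½·2·6² = 18 m; v ends 9 m/s.
6–12 s: v starts 9 m/s; Δx = 9·6 + ½·-4·6² = -18 m; v ends -15 m/s.
12–17 s: v starts -15 m/s; Δx = -15·5 + ½·-10·5² = -200 m; v ends -65 m/s.
17–19 s: v starts -65 m/s; Δx = -65·2 + ½·-7·2² = -144 m; v ends -79 m/s.
x(19) = 5 + Σ Δx = -339 m.

-339 m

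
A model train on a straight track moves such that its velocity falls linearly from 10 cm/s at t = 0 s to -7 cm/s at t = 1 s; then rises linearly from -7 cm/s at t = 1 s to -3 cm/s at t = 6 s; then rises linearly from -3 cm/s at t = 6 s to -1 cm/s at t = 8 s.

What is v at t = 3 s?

On 1–6 s the graph is linear from -7 to -3 cm/s: v(3) = -7 + (-3 − -7)·(3 − 1)/(6 − 1) = -5.4 cm/s.

-5.4 cm/s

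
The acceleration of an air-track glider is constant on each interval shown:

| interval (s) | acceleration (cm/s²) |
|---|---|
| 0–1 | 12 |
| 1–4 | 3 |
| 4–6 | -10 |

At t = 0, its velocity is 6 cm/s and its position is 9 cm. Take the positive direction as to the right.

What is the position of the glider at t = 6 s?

On each constant-a segment, Δv = aΔt and Δx = v₀Δt + ½aΔt²; chain segment to segment.
0–1 s: v starts 6 cm/s; Δx = 6·1 + ½·12·1² = 12 cm; v ends 18 cm/s.
1–4 s: v starts 18 cm/s; Δx = 18·3 + ½·3·3² = 67.5 cm; v ends 27 cm/s.
4–6 s: v starts 27 cm/s; Δx = 27·2 + ½·-10·2² = 34 cm; v ends 7 cm/s.
x(6) = 9 + Σ Δx = 122.5 cm.

122.5 cm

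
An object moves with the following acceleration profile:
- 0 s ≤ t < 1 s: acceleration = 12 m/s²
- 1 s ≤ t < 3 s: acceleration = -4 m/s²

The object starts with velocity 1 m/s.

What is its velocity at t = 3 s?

Δv equals the area under the a-t graph; then v = v₀ + Δv.
0–1 s: 12 × 1 = 12 m/s
1–3 s: -4 × 2 = -8 m/s
Δv = 4 m/s, so v(3) = 1 + (4) = 5 m/s.

5 m/s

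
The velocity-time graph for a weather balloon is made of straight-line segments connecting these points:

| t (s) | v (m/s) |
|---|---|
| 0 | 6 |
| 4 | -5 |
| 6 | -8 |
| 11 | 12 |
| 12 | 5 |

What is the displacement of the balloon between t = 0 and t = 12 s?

7.5 m

Net displacement equals the area under the velocity-time graph (areas below the axis count negative).
0–4 s: ½(6 + -5)(4) = 2 m
4–6 s: ½(-5 + -8)(2) = -13 m
6–11 s: ½(-8 + 12)(5) = 10 m
11–12 s: ½(12 + 5)(1) = 8.5 m
Net displacement = 7.5 m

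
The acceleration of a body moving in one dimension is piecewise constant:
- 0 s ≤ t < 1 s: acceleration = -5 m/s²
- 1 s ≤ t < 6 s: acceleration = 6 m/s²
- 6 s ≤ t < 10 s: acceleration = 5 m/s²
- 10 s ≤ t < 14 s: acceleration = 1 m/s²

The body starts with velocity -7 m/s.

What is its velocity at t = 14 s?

Δv equals the area under the a-t graph; then v = v₀ + Δv.
0–1 s: -5 × 1 = -5 m/s
1–6 s: 6 × 5 = 30 m/s
6–10 s: 5 × 4 = 20 m/s
10–14 s: 1 × 4 = 4 m/s
Δv = 49 m/s, so v(14) = -7 + (49) = 42 m/s.

42 m/s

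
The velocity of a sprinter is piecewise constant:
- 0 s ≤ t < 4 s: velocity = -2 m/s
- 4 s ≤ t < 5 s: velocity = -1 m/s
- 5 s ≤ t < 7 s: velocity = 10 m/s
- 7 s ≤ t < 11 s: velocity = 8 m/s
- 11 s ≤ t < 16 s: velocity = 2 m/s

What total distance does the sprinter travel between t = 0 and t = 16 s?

Distance (not displacement) is the total path length: add the absolute areas under v-t.
0–4 s: |-2| × 4 = 8 m
4–5 s: |-1| × 1 = 1 m
5–7 s: |10| × 2 = 20 m
7–11 s: |8| × 4 = 32 m
11–16 s: |2| × 5 = 10 m
Total distance = 71 m

71 m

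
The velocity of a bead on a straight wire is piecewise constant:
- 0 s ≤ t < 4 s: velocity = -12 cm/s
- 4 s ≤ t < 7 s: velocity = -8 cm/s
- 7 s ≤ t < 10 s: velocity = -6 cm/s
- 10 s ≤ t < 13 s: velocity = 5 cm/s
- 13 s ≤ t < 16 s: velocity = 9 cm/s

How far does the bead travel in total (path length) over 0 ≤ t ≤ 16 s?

Distance (not displacement) is the total path length: add the absolute areas under v-t.
0–4 s: |-12| × 4 = 48 cm
4–7 s: |-8| × 3 = 24 cm
7–10 s: |-6| × 3 = 18 cm
10–13 s: |5| × 3 = 15 cm
13–16 s: |9| × 3 = 27 cm
Total distance = 132 cm

132 cm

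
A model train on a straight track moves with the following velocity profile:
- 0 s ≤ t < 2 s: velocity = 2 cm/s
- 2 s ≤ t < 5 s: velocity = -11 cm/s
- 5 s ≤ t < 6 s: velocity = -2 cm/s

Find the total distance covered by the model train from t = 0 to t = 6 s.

Total distance travelled is ∫|v| dt — sum the magnitudes of each area piece.
0–2 s: |2| × 2 = 4 cm
2–5 s: |-11| × 3 = 33 cm
5–6 s: |-2| × 1 = 2 cm
Total distance = 39 cm

39 cm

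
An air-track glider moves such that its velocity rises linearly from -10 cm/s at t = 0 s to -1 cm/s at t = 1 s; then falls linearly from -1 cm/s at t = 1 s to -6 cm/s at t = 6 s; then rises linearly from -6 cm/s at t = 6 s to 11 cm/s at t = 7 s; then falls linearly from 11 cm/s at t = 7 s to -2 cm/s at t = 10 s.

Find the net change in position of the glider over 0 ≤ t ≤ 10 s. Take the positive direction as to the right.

-7 cm

Displacement is the signed area under the v-t curve.
0–1 s: ½(-10 + -1)(1) = -5.5 cm
1–6 s: ½(-1 + -6)(5) = -17.5 cm
6–7 s: ½(-6 + 11)(1) = 2.5 cm
7–10 s: ½(11 + -2)(3) = 13.5 cm
Net displacement = -7 cm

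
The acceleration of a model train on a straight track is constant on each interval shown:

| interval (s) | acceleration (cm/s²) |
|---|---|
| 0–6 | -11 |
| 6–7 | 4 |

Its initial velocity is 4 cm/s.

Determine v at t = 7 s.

Δv equals the area under the a-t graph; then v = v₀ + Δv.
0–6 s: -11 × 6 = -66 cm/s
6–7 s: 4 × 1 = 4 cm/s
Δv = -62 cm/s, so v(7) = 4 + (-62) = -58 cm/s.

-58 cm/s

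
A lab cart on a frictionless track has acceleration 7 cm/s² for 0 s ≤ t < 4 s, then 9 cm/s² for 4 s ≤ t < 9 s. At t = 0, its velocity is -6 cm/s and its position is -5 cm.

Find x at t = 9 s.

On each constant-a segment, Δv = aΔt and Δx = v₀Δt + ½aΔt²; chain segment to segment.
0–4 s: v starts -6 cm/s; Δx = -6·4 + ½·7·4² = 32 cm; v ends 22 cm/s.
4–9 s: v starts 22 cm/s; Δx = 22·5 + ½·9·5² = 222.5 cm; v ends 67 cm/s.
x(9) = -5 + Σ Δx = 249.5 cm.

249.5 cm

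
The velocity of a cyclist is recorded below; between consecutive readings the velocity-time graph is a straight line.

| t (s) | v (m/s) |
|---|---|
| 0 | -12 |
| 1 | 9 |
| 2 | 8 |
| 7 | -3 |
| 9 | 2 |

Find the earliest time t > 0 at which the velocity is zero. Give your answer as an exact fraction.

t = 4/7 s

v changes sign on 0–1 s (from -12 to 9); the graph is linear there, so v = 0 at t = 0 + (12)·(1 − 0)/(9 − -12) = 4/7 s.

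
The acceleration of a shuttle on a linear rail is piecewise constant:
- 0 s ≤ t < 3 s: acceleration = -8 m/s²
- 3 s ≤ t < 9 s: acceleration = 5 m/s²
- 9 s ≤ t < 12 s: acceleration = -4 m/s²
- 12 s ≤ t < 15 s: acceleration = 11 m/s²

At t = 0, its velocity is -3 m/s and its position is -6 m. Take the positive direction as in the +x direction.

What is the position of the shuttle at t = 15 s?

-109.5 m

On each constant-a segment, Δv = aΔt and Δx = v₀Δt + ½aΔt²; chain segment to segment.
0–3 s: v starts -3 m/s; Δx = -3·3 + ½·-8·3² = -45 m; v ends -27 m/s.
3–9 s: v starts -27 m/s; Δx = -27·6 + ½·5·6² = -72 m; v ends 3 m/s.
9–12 s: v starts 3 m/s; Δx = 3·3 + ½·-4·3² = -9 m; v ends -9 m/s.
12–15 s: v starts -9 m/s; Δx = -9·3 + ½·11·3² = 22.5 m; v ends 24 m/s.
x(15) = -6 + Σ Δx = -109.5 m.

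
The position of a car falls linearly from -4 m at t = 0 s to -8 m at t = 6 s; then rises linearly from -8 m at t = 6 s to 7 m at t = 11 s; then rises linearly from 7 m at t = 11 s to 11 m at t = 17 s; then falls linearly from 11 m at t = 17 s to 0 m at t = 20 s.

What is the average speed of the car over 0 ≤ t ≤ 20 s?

Average speed = (total path length)/(elapsed time); on a piecewise-linear x-t graph the path length is Σ|Δx|.
0–6 s: |Δx| = |-8 − -4| = 4 m
6–11 s: |Δx| = |7 − -8| = 15 m
11–17 s: |Δx| = |11 − 7| = 4 m
17–20 s: |Δx| = |0 − 11| = 11 m
Total path = 34 m; average speed = 34/20 = 1.7 m/s.

1.7 m/s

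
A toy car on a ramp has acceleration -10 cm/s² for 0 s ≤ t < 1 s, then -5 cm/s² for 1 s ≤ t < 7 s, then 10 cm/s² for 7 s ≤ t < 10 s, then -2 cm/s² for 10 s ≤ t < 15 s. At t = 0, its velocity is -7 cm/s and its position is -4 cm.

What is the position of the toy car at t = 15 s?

On each constant-a segment, Δv = aΔt and Δx = v₀Δt + ½aΔt²; chain segment to segment.
0–1 s: v starts -7 cm/s; Δx = -7·1 + ½·-10·1² = -12 cm; v ends -17 cm/s.
1–7 s: v starts -17 cm/s; Δx = -17·6 + ½·-5·6² = -192 cm; v ends -47 cm/s.
7–10 s: v starts -47 cm/s; Δx = -47·3 + ½·10·3² = -96 cm; v ends -17 cm/s.
10–15 s: v starts -17 cm/s; Δx = -17·5 + ½·-2·5² = -110 cm; v ends -27 cm/s.
x(15) = -4 + Σ Δx = -414 cm.

-414 cm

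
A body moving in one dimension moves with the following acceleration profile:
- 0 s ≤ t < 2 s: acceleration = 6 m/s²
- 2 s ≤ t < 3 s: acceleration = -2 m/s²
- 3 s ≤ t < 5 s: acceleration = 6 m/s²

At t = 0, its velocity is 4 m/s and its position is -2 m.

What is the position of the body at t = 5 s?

73 m

On each constant-a segment, Δv = aΔt and Δx = v₀Δt + ½aΔt²; chain segment to segment.
0–2 s: v starts 4 m/s; Δx = 4·2 + ½·6·2² = 20 m; v ends 16 m/s.
2–3 s: v starts 16 m/s; Δx = 16·1 + ½·-2·1² = 15 m; v ends 14 m/s.
3–5 s: v starts 14 m/s; Δx = 14·2 + ½·6·2² = 40 m; v ends 26 m/s.
x(5) = -2 + Σ Δx = 73 m.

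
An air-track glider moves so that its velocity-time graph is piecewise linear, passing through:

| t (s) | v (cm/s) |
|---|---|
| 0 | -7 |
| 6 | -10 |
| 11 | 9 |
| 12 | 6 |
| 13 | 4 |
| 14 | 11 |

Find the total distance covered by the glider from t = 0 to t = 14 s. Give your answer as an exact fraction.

3603/38 cm

Total distance travelled is ∫|v| dt — sum the magnitudes of each area piece.
0–6 s: |½(-7 + -10)(6)| = 51 cm
6–11 s: v = 0 at t = 164/19 s; triangle areas 250/19 + 405/38 = 905/38 cm
11–12 s: |½(9 + 6)(1)| = 7.5 cm
12–13 s: |½(6 + 4)(1)| = 5 cm
13–14 s: |½(4 + 11)(1)| = 7.5 cm
Total distance = 3603/38 cm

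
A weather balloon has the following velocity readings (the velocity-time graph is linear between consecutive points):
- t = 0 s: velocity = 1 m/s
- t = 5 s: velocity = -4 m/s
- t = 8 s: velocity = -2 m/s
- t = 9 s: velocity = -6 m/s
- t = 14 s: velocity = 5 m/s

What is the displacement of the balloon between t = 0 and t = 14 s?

Displacement is the signed area under the v-t curve.
0–5 s: ½(1 + -4)(5) = -7.5 m
5–8 s: ½(-4 + -2)(3) = -9 m
8–9 s: ½(-2 + -6)(1) = -4 m
9–14 s: ½(-6 + 5)(5) = -2.5 m
Net displacement = -23 m

-23 m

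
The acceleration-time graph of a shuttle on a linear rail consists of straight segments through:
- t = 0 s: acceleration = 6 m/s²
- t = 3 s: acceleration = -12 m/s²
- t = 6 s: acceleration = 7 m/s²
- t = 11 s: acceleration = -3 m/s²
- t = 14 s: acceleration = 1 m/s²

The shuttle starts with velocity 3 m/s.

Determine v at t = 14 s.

Δv equals the area under the a-t graph; then v = v₀ + Δv.
0–3 s: ½(6 + -12)(3) = -9 m/s
3–6 s: ½(-12 + 7)(3) = -7.5 m/s
6–11 s: ½(7 + -3)(5) = 10 m/s
11–14 s: ½(-3 + 1)(3) = -3 m/s
Δv = -9.5 m/s, so v(14) = 3 + (-9.5) = -6.5 m/s.

-6.5 m/s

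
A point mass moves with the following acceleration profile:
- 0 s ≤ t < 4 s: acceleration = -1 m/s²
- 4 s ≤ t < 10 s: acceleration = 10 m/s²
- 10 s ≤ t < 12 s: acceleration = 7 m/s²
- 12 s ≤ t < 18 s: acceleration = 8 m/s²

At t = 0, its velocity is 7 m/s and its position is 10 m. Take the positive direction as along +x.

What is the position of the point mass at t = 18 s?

974 m

On each constant-a segment, Δv = aΔt and Δx = v₀Δt + ½aΔt²; chain segment to segment.
0–4 s: v starts 7 m/s; Δx = 7·4 + ½·-1·4² = 20 m; v ends 3 m/s.
4–10 s: v starts 3 m/s; Δx = 3·6 + ½·10·6² = 198 m; v ends 63 m/s.
10–12 s: v starts 63 m/s; Δx = 63·2 + ½·7·2² = 140 m; v ends 77 m/s.
12–18 s: v starts 77 m/s; Δx = 77·6 + ½·8·6² = 606 m; v ends 125 m/s.
x(18) = 10 + Σ Δx = 974 m.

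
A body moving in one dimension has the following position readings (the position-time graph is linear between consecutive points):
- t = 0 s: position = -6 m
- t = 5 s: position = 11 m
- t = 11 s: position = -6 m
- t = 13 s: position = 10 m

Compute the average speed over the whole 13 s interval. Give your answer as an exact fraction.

50/13 m/s

Average speed = (total path length)/(elapsed time); on a piecewise-linear x-t graph the path length is Σ|Δx|.
0–5 s: |Δx| = |11 − -6| = 17 m
5–11 s: |Δx| = |-6 − 11| = 17 m
11–13 s: |Δx| = |10 − -6| = 16 m
Total path = 50 m; average speed = 50/13 = 50/13 m/s.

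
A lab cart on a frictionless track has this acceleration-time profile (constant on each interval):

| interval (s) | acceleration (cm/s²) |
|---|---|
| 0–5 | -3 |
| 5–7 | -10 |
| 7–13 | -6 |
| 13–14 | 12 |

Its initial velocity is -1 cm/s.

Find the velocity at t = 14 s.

Δv equals the area under the a-t graph; then v = v₀ + Δv.
0–5 s: -3 × 5 = -15 cm/s
5–7 s: -10 × 2 = -20 cm/s
7–13 s: -6 × 6 = -36 cm/s
13–14 s: 12 × 1 = 12 cm/s
Δv = -59 cm/s, so v(14) = -1 + (-59) = -60 cm/s.

-60 cm/s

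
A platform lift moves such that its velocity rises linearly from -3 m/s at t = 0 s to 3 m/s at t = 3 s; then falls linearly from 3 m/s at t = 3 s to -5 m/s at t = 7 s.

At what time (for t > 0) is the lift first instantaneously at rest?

v changes sign on 0–3 s (from -3 to 3); the graph is linear there, so v = 0 at t = 0 + (3)·(3 − 0)/(3 − -3) = 1.5 s.

t = 1.5 s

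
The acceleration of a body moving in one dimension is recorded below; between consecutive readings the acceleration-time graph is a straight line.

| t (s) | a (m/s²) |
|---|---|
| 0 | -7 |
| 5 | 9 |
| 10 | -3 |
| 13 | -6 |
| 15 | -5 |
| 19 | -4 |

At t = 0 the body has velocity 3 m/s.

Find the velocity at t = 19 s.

-19.5 m/s

Δv equals the area under the a-t graph; then v = v₀ + Δv.
0–5 s: ½(-7 + 9)(5) = 5 m/s
5–10 s: ½(9 + -3)(5) = 15 m/s
10–13 s: ½(-3 + -6)(3) = -13.5 m/s
13–15 s: ½(-6 + -5)(2) = -11 m/s
15–19 s: ½(-5 + -4)(4) = -18 m/s
Δv = -22.5 m/s, so v(19) = 3 + (-22.5) = -19.5 m/s.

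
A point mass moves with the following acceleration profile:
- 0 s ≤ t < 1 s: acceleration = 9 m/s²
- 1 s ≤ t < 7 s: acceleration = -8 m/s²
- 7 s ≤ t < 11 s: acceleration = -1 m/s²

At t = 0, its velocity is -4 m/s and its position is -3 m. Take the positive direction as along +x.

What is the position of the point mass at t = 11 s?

-296.5 m

On each constant-a segment, Δv = aΔt and Δx = v₀Δt + ½aΔt²; chain segment to segment.
0–1 s: v starts -4 m/s; Δx = -4·1 + ½·9·1² = 0.5 m; v ends 5 m/s.
1–7 s: v starts 5 m/s; Δx = 5·6 + ½·-8·6² = -114 m; v ends -43 m/s.
7–11 s: v starts -43 m/s; Δx = -43·4 + ½·-1·4² = -180 m; v ends -47 m/s.
x(11) = -3 + Σ Δx = -296.5 m.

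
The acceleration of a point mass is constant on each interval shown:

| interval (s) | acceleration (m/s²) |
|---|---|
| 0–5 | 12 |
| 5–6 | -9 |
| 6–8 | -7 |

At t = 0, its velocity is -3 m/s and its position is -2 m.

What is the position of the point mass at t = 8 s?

On each constant-a segment, Δv = aΔt and Δx = v₀Δt + ½aΔt²; chain segment to segment.
0–5 s: v starts -3 m/s; Δx = -3·5 + ½·12·5² = 135 m; v ends 57 m/s.
5–6 s: v starts 57 m/s; Δx = 57·1 + ½·-9·1² = 52.5 m; v ends 48 m/s.
6–8 s: v starts 48 m/s; Δx = 48·2 + ½·-7·2² = 82 m; v ends 34 m/s.
x(8) = -2 + Σ Δx = 267.5 m.

267.5 m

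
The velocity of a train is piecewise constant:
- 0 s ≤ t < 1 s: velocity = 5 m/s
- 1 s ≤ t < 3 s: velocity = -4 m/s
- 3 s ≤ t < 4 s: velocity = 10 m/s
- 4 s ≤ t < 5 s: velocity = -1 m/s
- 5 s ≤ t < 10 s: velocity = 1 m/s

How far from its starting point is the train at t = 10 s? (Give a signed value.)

Displacement is the signed area under the v-t curve.
0–1 s: 5 × 1 = 5 m
1–3 s: -4 × 2 = -8 m
3–4 s: 10 × 1 = 10 m
4–5 s: -1 × 1 = -1 m
5–10 s: 1 × 5 = 5 m
Net displacement = 11 m

11 m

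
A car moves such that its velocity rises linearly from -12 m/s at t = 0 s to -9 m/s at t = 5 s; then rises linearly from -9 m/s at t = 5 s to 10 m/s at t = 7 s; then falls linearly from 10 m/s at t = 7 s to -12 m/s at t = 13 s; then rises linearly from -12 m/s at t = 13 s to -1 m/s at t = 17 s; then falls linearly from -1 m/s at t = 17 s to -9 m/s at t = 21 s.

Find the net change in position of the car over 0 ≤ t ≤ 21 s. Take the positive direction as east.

Net displacement equals the area under the velocity-time graph (areas below the axis count negative).
0–5 s: ½(-12 + -9)(5) = -52.5 m
5–7 s: ½(-9 + 10)(2) = 1 m
7–13 s: ½(10 + -12)(6) = -6 m
13–17 s: ½(-12 + -1)(4) = -26 m
17–21 s: ½(-1 + -9)(4) = -20 m
Net displacement = -103.5 m

-103.5 m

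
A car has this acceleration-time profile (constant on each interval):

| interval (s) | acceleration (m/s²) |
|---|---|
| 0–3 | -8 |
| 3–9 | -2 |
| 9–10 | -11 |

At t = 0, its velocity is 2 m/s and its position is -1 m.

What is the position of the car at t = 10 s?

-238.5 m

On each constant-a segment, Δv = aΔt and Δx = v₀Δt + ½aΔt²; chain segment to segment.
0–3 s: v starts 2 m/s; Δx = 2·3 + ½·-8·3² = -30 m; v ends -22 m/s.
3–9 s: v starts -22 m/s; Δx = -22·6 + ½·-2·6² = -168 m; v ends -34 m/s.
9–10 s: v starts -34 m/s; Δx = -34·1 + ½·-11·1² = -39.5 m; v ends -45 m/s.
x(10) = -1 + Σ Δx = -238.5 m.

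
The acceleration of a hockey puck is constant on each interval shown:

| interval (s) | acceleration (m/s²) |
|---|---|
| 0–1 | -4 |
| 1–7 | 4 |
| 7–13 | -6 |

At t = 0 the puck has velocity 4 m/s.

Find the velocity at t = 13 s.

Δv equals the area under the a-t graph; then v = v₀ + Δv.
0–1 s: -4 × 1 = -4 m/s
1–7 s: 4 × 6 = 24 m/s
7–13 s: -6 × 6 = -36 m/s
Δv = -16 m/s, so v(13) = 4 + (-16) = -12 m/s.

-12 m/s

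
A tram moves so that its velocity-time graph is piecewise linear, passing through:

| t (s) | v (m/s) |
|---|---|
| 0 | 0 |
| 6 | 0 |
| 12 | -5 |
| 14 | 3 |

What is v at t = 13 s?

-1 m/s

On 12–14 s the graph is linear from -5 to 3 m/s: v(13) = -5 + (3 − -5)·(13 − 12)/(14 − 12) = -1 m/s.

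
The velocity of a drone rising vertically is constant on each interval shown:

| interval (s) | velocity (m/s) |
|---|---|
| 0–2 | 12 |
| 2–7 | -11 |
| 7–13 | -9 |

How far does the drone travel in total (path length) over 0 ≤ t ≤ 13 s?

Total distance travelled is ∫|v| dt — sum the magnitudes of each area piece.
0–2 s: |12| × 2 = 24 m
2–7 s: |-11| × 5 = 55 m
7–13 s: |-9| × 6 = 54 m
Total distance = 133 m

133 m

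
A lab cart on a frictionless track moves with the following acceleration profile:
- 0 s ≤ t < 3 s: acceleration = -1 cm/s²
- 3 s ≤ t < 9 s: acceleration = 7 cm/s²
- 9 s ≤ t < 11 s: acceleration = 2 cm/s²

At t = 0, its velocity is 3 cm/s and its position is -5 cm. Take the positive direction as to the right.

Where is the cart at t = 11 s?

213.5 cm

On each constant-a segment, Δv = aΔt and Δx = v₀Δt + ½aΔt²; chain segment to segment.
0–3 s: v starts 3 cm/s; Δx = 3·3 + ½·-1·3² = 4.5 cm; v ends 0 cm/s.
3–9 s: v starts 0 cm/s; Δx = 0·6 + ½·7·6² = 126 cm; v ends 42 cm/s.
9–11 s: v starts 42 cm/s; Δx = 42·2 + ½·2·2² = 88 cm; v ends 46 cm/s.
x(11) = -5 + Σ Δx = 213.5 cm.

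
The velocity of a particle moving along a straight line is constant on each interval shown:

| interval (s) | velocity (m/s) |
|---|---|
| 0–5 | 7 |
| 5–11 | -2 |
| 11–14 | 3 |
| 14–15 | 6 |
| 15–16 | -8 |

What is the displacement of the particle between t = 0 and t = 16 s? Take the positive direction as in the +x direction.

30 m

Net displacement equals the area under the velocity-time graph (areas below the axis count negative).
0–5 s: 7 × 5 = 35 m
5–11 s: -2 × 6 = -12 m
11–14 s: 3 × 3 = 9 m
14–15 s: 6 × 1 = 6 m
15–16 s: -8 × 1 = -8 m
Net displacement = 30 m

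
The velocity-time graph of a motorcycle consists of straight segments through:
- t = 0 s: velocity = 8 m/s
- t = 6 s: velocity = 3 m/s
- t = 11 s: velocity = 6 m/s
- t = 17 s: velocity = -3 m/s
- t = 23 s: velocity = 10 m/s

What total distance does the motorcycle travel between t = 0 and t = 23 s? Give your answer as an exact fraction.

Total distance travelled is ∫|v| dt — sum the magnitudes of each area piece.
0–6 s: |½(8 + 3)(6)| = 33 m
6–11 s: |½(3 + 6)(5)| = 22.5 m
11–17 s: v = 0 at t = 15 s; triangle areas 12 + 3 = 15 m
17–23 s: v = 0 at t = 239/13 s; triangle areas 27/13 + 300/13 = 327/13 m
Total distance = 2487/26 m

2487/26 m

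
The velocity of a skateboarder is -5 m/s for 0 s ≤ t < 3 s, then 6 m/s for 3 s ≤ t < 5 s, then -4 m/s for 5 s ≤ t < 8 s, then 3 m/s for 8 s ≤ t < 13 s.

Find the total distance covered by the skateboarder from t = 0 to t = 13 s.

Distance (not displacement) is the total path length: add the absolute areas under v-t.
0–3 s: |-5| × 3 = 15 m
3–5 s: |6| × 2 = 12 m
5–8 s: |-4| × 3 = 12 m
8–13 s: |3| × 5 = 15 m
Total distance = 54 m

54 m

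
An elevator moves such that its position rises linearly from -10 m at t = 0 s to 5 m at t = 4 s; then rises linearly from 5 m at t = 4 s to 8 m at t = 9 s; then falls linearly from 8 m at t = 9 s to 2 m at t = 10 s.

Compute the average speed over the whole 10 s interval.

Average speed = (total path length)/(elapsed time); on a piecewise-linear x-t graph the path length is Σ|Δx|.
0–4 s: |Δx| = |5 − -10| = 15 m
4–9 s: |Δx| = |8 − 5| = 3 m
9–10 s: |Δx| = |2 − 8| = 6 m
Total path = 24 m; average speed = 24/10 = 2.4 m/s.

2.4 m/s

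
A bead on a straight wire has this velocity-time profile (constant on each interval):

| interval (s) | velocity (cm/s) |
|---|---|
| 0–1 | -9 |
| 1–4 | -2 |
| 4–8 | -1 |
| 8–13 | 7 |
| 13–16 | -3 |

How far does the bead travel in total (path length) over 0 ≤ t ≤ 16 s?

Distance (not displacement) is the total path length: add the absolute areas under v-t.
0–1 s: |-9| × 1 = 9 cm
1–4 s: |-2| × 3 = 6 cm
4–8 s: |-1| × 4 = 4 cm
8–13 s: |7| × 5 = 35 cm
13–16 s: |-3| × 3 = 9 cm
Total distance = 63 cm

63 cm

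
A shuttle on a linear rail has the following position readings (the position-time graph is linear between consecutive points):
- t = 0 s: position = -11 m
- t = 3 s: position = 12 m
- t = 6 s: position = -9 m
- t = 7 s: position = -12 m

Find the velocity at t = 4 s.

-7 m/s

Velocity is the slope of the x-t graph on 3–6 s: (-9 − 12)/(6 − 3) = -7 m/s.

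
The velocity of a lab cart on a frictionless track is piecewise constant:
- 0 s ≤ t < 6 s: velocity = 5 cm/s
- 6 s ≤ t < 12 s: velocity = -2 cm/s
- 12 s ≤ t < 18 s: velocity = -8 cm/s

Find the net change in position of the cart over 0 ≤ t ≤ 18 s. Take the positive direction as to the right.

Displacement is the signed area under the v-t curve.
0–6 s: 5 × 6 = 30 cm
6–12 s: -2 × 6 = -12 cm
12–18 s: -8 × 6 = -48 cm
Net displacement = -30 cm

-30 cm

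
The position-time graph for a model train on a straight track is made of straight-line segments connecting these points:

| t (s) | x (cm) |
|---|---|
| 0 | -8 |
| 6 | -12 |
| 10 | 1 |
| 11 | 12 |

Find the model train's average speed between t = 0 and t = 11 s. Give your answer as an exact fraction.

28/11 cm/s

Average speed = (total path length)/(elapsed time); on a piecewise-linear x-t graph the path length is Σ|Δx|.
0–6 s: |Δx| = |-12 − -8| = 4 cm
6–10 s: |Δx| = |1 − -12| = 13 cm
10–11 s: |Δx| = |12 − 1| = 11 cm
Total path = 28 cm; average speed = 28/11 = 28/11 cm/s.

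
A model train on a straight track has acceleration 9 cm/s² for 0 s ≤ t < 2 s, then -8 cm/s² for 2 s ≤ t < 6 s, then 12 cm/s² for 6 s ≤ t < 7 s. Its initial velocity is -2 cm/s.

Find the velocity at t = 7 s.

Δv equals the area under the a-t graph; then v = v₀ + Δv.
0–2 s: 9 × 2 = 18 cm/s
2–6 s: -8 × 4 = -32 cm/s
6–7 s: 12 × 1 = 12 cm/s
Δv = -2 cm/s, so v(7) = -2 + (-2) = -4 cm/s.

-4 cm/s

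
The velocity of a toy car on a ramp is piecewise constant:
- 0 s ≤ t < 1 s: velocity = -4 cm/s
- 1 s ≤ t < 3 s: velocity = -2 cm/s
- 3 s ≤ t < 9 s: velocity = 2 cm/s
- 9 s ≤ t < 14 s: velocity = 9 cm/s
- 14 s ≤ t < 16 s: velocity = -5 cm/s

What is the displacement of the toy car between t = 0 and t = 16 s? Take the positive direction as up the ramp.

Net displacement equals the area under the velocity-time graph (areas below the axis count negative).
0–1 s: -4 × 1 = -4 cm
1–3 s: -2 × 2 = -4 cm
3–9 s: 2 × 6 = 12 cm
9–14 s: 9 × 5 = 45 cm
14–16 s: -5 × 2 = -10 cm
Net displacement = 39 cm

39 cm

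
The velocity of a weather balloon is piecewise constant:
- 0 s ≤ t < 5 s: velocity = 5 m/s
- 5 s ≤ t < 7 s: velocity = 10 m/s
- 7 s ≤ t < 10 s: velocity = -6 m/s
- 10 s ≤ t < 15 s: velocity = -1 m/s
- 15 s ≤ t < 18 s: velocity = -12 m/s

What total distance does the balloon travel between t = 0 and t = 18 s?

104 m

Total distance travelled is ∫|v| dt — sum the magnitudes of each area piece.
0–5 s: |5| × 5 = 25 m
5–7 s: |10| × 2 = 20 m
7–10 s: |-6| × 3 = 18 m
10–15 s: |-1| × 5 = 5 m
15–18 s: |-12| × 3 = 36 m
Total distance = 104 m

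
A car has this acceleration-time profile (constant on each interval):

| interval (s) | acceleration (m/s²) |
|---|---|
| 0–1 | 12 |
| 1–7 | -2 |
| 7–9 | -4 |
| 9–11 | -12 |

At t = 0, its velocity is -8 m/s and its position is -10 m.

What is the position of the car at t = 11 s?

-104 m

On each constant-a segment, Δv = aΔt and Δx = v₀Δt + ½aΔt²; chain segment to segment.
0–1 s: v starts -8 m/s; Δx = -8·1 + ½·12·1² = -2 m; v ends 4 m/s.
1–7 s: v starts 4 m/s; Δx = 4·6 + ½·-2·6² = -12 m; v ends -8 m/s.
7–9 s: v starts -8 m/s; Δx = -8·2 + ½·-4·2² = -24 m; v ends -16 m/s.
9–11 s: v starts -16 m/s; Δx = -16·2 + ½·-12·2² = -56 m; v ends -40 m/s.
x(11) = -10 + Σ Δx = -104 m.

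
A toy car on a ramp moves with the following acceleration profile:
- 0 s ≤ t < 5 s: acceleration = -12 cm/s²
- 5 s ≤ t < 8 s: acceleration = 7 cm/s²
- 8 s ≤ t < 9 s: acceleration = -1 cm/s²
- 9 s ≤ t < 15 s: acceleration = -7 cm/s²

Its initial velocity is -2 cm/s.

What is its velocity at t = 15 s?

-84 cm/s

Δv equals the area under the a-t graph; then v = v₀ + Δv.
0–5 s: -12 × 5 = -60 cm/s
5–8 s: 7 × 3 = 21 cm/s
8–9 s: -1 × 1 = -1 cm/s
9–15 s: -7 × 6 = -42 cm/s
Δv = -82 cm/s, so v(15) = -2 + (-82) = -84 cm/s.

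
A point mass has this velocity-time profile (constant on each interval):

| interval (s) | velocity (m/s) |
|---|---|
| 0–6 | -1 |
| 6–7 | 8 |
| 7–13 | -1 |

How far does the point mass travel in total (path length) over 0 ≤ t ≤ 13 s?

Total distance travelled is ∫|v| dt — sum the magnitudes of each area piece.
0–6 s: |-1| × 6 = 6 m
6–7 s: |8| × 1 = 8 m
7–13 s: |-1| × 6 = 6 m
Total distance = 20 m

20 m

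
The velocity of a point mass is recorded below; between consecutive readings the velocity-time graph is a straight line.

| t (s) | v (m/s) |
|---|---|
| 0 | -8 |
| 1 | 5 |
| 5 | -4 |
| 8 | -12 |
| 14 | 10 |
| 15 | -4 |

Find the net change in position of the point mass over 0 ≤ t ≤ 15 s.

-26.5 m

Net displacement equals the area under the velocity-time graph (areas below the axis count negative).
0–1 s: ½(-8 + 5)(1) = -1.5 m
1–5 s: ½(5 + -4)(4) = 2 m
5–8 s: ½(-4 + -12)(3) = -24 m
8–14 s: ½(-12 + 10)(6) = -6 m
14–15 s: ½(10 + -4)(1) = 3 m
Net displacement = -26.5 m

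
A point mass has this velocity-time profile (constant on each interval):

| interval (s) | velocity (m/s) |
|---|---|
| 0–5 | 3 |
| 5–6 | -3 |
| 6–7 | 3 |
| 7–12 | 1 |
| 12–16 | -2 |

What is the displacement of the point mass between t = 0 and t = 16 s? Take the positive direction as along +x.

Displacement is the signed area under the v-t curve.
0–5 s: 3 × 5 = 15 m
5–6 s: -3 × 1 = -3 m
6–7 s: 3 × 1 = 3 m
7–12 s: 1 × 5 = 5 m
12–16 s: -2 × 4 = -8 m
Net displacement = 12 m

12 m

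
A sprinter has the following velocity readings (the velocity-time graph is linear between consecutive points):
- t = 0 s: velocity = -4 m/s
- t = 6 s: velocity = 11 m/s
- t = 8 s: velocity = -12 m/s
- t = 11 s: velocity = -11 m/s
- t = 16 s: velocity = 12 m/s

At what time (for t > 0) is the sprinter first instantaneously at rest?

v changes sign on 0–6 s (from -4 to 11); the graph is linear there, so v = 0 at t = 0 + (4)·(6 − 0)/(11 − -4) = 1.6 s.

t = 1.6 s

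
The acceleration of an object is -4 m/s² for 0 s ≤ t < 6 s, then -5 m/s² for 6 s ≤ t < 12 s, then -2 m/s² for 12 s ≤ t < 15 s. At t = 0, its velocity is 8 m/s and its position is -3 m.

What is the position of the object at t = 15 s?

On each constant-a segment, Δv = aΔt and Δx = v₀Δt + ½aΔt²; chain segment to segment.
0–6 s: v starts 8 m/s; Δx = 8·6 + ½·-4·6² = -24 m; v ends -16 m/s.
6–12 s: v starts -16 m/s; Δx = -16·6 + ½·-5·6² = -186 m; v ends -46 m/s.
12–15 s: v starts -46 m/s; Δx = -46·3 + ½·-2·3² = -147 m; v ends -52 m/s.
x(15) = -3 + Σ Δx = -360 m.

-360 m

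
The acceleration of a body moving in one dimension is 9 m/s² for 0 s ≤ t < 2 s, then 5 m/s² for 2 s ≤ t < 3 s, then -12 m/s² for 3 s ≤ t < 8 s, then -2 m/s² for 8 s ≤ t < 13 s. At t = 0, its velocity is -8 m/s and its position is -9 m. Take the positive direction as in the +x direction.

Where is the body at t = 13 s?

On each constant-a segment, Δv = aΔt and Δx = v₀Δt + ½aΔt²; chain segment to segment.
0–2 s: v starts -8 m/s; Δx = -8·2 + ½·9·2² = 2 m; v ends 10 m/s.
2–3 s: v starts 10 m/s; Δx = 10·1 + ½·5·1² = 12.5 m; v ends 15 m/s.
3–8 s: v starts 15 m/s; Δx = 15·5 + ½·-12·5² = -75 m; v ends -45 m/s.
8–13 s: v starts -45 m/s; Δx = -45·5 + ½·-2·5² = -250 m; v ends -55 m/s.
x(13) = -9 + Σ Δx = -319.5 m.

-319.5 m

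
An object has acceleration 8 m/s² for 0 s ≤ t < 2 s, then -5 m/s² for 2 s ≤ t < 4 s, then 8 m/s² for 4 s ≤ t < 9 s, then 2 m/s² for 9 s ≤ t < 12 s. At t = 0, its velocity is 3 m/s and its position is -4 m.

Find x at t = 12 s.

On each constant-a segment, Δv = aΔt and Δx = v₀Δt + ½aΔt²; chain segment to segment.
0–2 s: v starts 3 m/s; Δx = 3·2 + ½·8·2² = 22 m; v ends 19 m/s.
2–4 s: v starts 19 m/s; Δx = 19·2 + ½·-5·2² = 28 m; v ends 9 m/s.
4–9 s: v starts 9 m/s; Δx = 9·5 + ½·8·5² = 145 m; v ends 49 m/s.
9–12 s: v starts 49 m/s; Δx = 49·3 + ½·2·3² = 156 m; v ends 55 m/s.
x(12) = -4 + Σ Δx = 347 m.

347 m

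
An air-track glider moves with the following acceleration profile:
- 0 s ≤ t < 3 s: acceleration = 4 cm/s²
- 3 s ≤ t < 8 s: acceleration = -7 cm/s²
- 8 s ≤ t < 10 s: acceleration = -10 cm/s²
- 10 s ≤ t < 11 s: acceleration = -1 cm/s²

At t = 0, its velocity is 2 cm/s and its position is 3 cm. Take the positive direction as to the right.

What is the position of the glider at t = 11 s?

-94 cm

On each constant-a segment, Δv = aΔt and Δx = v₀Δt + ½aΔt²; chain segment to segment.
0–3 s: v starts 2 cm/s; Δx = 2·3 + ½·4·3² = 24 cm; v ends 14 cm/s.
3–8 s: v starts 14 cm/s; Δx = 14·5 + ½·-7·5² = -17.5 cm; v ends -21 cm/s.
8–10 s: v starts -21 cm/s; Δx = -21·2 + ½·-10·2² = -62 cm; v ends -41 cm/s.
10–11 s: v starts -41 cm/s; Δx = -41·1 + ½·-1·1² = -41.5 cm; v ends -42 cm/s.
x(11) = 3 + Σ Δx = -94 cm.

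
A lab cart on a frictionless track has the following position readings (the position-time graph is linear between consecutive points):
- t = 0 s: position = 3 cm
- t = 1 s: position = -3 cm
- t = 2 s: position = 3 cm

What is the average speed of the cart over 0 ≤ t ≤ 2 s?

Average speed = (total path length)/(elapsed time); on a piecewise-linear x-t graph the path length is Σ|Δx|.
0–1 s: |Δx| = |-3 − 3| = 6 cm
1–2 s: |Δx| = |3 − -3| = 6 cm
Total path = 12 cm; average speed = 12/2 = 6 cm/s.

6 cm/s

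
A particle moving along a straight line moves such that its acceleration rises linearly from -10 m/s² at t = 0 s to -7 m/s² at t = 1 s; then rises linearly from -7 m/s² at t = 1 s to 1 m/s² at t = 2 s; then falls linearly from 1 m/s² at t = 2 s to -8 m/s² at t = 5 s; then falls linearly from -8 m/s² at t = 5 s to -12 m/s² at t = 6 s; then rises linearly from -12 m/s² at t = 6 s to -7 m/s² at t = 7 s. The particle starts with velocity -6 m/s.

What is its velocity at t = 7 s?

-47.5 m/s

Δv equals the area under the a-t graph; then v = v₀ + Δv.
0–1 s: ½(-10 + -7)(1) = -8.5 m/s
1–2 s: ½(-7 + 1)(1) = -3 m/s
2–5 s: ½(1 + -8)(3) = -10.5 m/s
5–6 s: ½(-8 + -12)(1) = -10 m/s
6–7 s: ½(-12 + -7)(1) = -9.5 m/s
Δv = -41.5 m/s, so v(7) = -6 + (-41.5) = -47.5 m/s.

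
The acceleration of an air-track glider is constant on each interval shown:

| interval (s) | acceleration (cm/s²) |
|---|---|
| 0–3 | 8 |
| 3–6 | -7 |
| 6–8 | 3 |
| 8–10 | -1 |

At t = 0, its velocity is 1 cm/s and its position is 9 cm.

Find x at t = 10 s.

On each constant-a segment, Δv = aΔt and Δx = v₀Δt + ½aΔt²; chain segment to segment.
0–3 s: v starts 1 cm/s; Δx = 1·3 + ½·8·3² = 39 cm; v ends 25 cm/s.
3–6 s: v starts 25 cm/s; Δx = 25·3 + ½·-7·3² = 43.5 cm; v ends 4 cm/s.
6–8 s: v starts 4 cm/s; Δx = 4·2 + ½·3·2² = 14 cm; v ends 10 cm/s.
8–10 s: v starts 10 cm/s; Δx = 10·2 + ½·-1·2² = 18 cm; v ends 8 cm/s.
x(10) = 9 + Σ Δx = 123.5 cm.

123.5 cm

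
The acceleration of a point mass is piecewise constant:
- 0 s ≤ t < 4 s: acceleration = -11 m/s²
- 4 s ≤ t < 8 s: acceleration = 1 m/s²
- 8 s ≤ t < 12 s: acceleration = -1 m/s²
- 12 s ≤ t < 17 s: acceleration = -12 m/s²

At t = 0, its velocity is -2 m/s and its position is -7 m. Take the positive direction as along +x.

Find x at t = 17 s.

-835 m

On each constant-a segment, Δv = aΔt and Δx = v₀Δt + ½aΔt²; chain segment to segment.
0–4 s: v starts -2 m/s; Δx = -2·4 + ½·-11·4² = -96 m; v ends -46 m/s.
4–8 s: v starts -46 m/s; Δx = -46·4 + ½·1·4² = -176 m; v ends -42 m/s.
8–12 s: v starts -42 m/s; Δx = -42·4 + ½·-1·4² = -176 m; v ends -46 m/s.
12–17 s: v starts -46 m/s; Δx = -46·5 + ½·-12·5² = -380 m; v ends -106 m/s.
x(17) = -7 + Σ Δx = -835 m.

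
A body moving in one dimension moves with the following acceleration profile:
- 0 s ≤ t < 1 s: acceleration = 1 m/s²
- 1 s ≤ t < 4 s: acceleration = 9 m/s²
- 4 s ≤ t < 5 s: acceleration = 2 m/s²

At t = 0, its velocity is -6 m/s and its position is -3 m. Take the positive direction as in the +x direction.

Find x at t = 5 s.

40 m

On each constant-a segment, Δv = aΔt and Δx = v₀Δt + ½aΔt²; chain segment to segment.
0–1 s: v starts -6 m/s; Δx = -6·1 + ½·1·1² = -5.5 m; v ends -5 m/s.
1–4 s: v starts -5 m/s; Δx = -5·3 + ½·9·3² = 25.5 m; v ends 22 m/s.
4–5 s: v starts 22 m/s; Δx = 22·1 + ½·2·1² = 23 m; v ends 24 m/s.
x(5) = -3 + Σ Δx = 40 m.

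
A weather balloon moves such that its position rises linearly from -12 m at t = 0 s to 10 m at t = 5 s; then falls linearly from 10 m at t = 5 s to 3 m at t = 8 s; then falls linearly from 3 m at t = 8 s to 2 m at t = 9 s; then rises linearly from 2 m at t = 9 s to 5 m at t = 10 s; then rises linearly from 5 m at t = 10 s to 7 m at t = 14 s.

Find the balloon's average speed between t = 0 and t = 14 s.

2.5 m/s

Average speed = (total path length)/(elapsed time); on a piecewise-linear x-t graph the path length is Σ|Δx|.
0–5 s: |Δx| = |10 − -12| = 22 m
5–8 s: |Δx| = |3 − 10| = 7 m
8–9 s: |Δx| = |2 − 3| = 1 m
9–10 s: |Δx| = |5 − 2| = 3 m
10–14 s: |Δx| = |7 − 5| = 2 m
Total path = 35 m; average speed = 35/14 = 2.5 m/s.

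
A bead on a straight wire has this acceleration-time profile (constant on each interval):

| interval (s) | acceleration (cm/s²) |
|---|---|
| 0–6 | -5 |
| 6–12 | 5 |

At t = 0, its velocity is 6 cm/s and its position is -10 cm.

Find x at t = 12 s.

-118 cm

On each constant-a segment, Δv = aΔt and Δx = v₀Δt + ½aΔt²; chain segment to segment.
0–6 s: v starts 6 cm/s; Δx = 6·6 + ½·-5·6² = -54 cm; v ends -24 cm/s.
6–12 s: v starts -24 cm/s; Δx = -24·6 + ½·5·6² = -54 cm; v ends 6 cm/s.
x(12) = -10 + Σ Δx = -118 cm.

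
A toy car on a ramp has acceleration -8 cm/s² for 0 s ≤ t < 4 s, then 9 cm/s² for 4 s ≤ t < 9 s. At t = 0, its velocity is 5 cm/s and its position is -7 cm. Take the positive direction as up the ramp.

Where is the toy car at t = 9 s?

-73.5 cm

On each constant-a segment, Δv = aΔt and Δx = v₀Δt + ½aΔt²; chain segment to segment.
0–4 s: v starts 5 cm/s; Δx = 5·4 + ½·-8·4² = -44 cm; v ends -27 cm/s.
4–9 s: v starts -27 cm/s; Δx = -27·5 + ½·9·5² = -22.5 cm; v ends 18 cm/s.
x(9) = -7 + Σ Δx = -73.5 cm.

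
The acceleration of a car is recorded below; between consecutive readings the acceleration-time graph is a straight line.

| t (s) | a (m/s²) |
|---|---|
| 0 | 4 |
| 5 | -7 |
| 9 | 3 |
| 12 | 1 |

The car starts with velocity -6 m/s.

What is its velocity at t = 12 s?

-15.5 m/s

Δv equals the area under the a-t graph; then v = v₀ + Δv.
0–5 s: ½(4 + -7)(5) = -7.5 m/s
5–9 s: ½(-7 + 3)(4) = -8 m/s
9–12 s: ½(3 + 1)(3) = 6 m/s
Δv = -9.5 m/s, so v(12) = -6 + (-9.5) = -15.5 m/s.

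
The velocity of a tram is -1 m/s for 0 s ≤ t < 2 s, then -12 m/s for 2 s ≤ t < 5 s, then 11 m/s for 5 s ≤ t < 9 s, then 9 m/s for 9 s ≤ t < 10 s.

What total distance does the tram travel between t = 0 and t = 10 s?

Total distance travelled is ∫|v| dt — sum the magnitudes of each area piece.
0–2 s: |-1| × 2 = 2 m
2–5 s: |-12| × 3 = 36 m
5–9 s: |11| × 4 = 44 m
9–10 s: |9| × 1 = 9 m
Total distance = 91 m

91 m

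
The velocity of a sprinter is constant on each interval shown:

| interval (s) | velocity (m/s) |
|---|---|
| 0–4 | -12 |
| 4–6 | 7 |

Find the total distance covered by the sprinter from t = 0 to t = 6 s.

Distance (not displacement) is the total path length: add the absolute areas under v-t.
0–4 s: |-12| × 4 = 48 m
4–6 s: |7| × 2 = 14 m
Total distance = 62 m

62 m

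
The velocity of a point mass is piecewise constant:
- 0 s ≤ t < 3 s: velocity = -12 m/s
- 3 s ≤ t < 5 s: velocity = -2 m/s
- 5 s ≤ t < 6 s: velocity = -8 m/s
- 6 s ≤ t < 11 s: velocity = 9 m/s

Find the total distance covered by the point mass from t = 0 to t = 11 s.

Total distance travelled is ∫|v| dt — sum the magnitudes of each area piece.
0–3 s: |-12| × 3 = 36 m
3–5 s: |-2| × 2 = 4 m
5–6 s: |-8| × 1 = 8 m
6–11 s: |9| × 5 = 45 m
Total distance = 93 m

93 m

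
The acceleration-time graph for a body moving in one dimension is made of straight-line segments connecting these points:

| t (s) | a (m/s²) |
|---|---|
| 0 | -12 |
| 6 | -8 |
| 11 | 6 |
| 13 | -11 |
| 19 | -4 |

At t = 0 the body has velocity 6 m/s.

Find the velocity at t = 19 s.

Δv equals the area under the a-t graph; then v = v₀ + Δv.
0–6 s: ½(-12 + -8)(6) = -60 m/s
6–11 s: ½(-8 + 6)(5) = -5 m/s
11–13 s: ½(6 + -11)(2) = -5 m/s
13–19 s: ½(-11 + -4)(6) = -45 m/s
Δv = -115 m/s, so v(19) = 6 + (-115) = -109 m/s.

-109 m/s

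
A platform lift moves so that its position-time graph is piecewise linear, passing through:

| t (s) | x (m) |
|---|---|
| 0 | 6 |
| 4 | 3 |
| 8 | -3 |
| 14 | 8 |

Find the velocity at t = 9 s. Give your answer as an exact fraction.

Velocity is the slope of the x-t graph on 8–14 s: (8 − -3)/(14 − 8) = 11/6 m/s.

11/6 m/s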